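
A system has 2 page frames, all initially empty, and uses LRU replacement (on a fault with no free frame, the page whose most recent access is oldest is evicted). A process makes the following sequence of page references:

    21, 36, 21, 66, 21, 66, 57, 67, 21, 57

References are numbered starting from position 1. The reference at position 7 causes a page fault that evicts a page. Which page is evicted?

pos 1: 21 -> fault, frames [21]
pos 2: 36 -> fault, frames [21, 36]
pos 3: 21 -> hit
pos 4: 66 -> fault, evict 36, frames [21, 66]
pos 5: 21 -> hit
pos 6: 66 -> hit
pos 7: 57 -> fault, evict 21, frames [66, 57]
At position 7, page 21 is evicted.

21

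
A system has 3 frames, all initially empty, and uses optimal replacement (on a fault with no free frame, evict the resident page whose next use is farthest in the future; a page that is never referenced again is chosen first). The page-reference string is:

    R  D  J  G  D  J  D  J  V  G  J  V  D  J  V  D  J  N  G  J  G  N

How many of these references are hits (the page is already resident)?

14

R -> fault, frames [R]
D -> fault, frames [R, D]
J -> fault, frames [R, D, J]
G -> fault, evict R, frames [D, J, G]
D -> hit
J -> hit
D -> hit
J -> hit
V -> fault, evict D, frames [J, G, V]
G -> hit
J -> hit
V -> hit
D -> fault, evict G, frames [J, V, D]
J -> hit
V -> hit
D -> hit
J -> hit
N -> fault, evict D, frames [J, V, N]
G -> fault, evict V, frames [J, N, G]
J -> hit
G -> hit
N -> hit
Hits: 14.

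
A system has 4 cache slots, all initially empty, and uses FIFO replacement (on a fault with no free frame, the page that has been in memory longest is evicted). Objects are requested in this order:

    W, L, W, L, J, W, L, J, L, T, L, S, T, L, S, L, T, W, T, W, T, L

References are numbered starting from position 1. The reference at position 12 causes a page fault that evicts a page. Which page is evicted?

pos 1: W -> miss, frames (W)
pos 2: L -> miss, frames (W L)
pos 3: W -> hit
pos 4: L -> hit
pos 5: J -> miss, frames (W L J)
pos 6: W -> hit
pos 7: L -> hit
pos 8: J -> hit
pos 9: L -> hit
pos 10: T -> miss, frames (W L J T)
pos 11: L -> hit
pos 12: S -> miss, evict W, frames (L J T S)
At position 12, page W is evicted.

W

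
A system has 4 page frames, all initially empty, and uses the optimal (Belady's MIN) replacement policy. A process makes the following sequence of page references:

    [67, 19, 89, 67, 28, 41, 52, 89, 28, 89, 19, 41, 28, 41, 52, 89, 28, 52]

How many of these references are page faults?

67 -> miss, frames {67}
19 -> miss, frames {67,19}
89 -> miss, frames {67,19,89}
67 -> hit
28 -> miss, frames {67,19,89,28}
41 -> miss, evict 67, frames {19,89,28,41}
52 -> miss, evict 41, frames {19,89,28,52}
89 -> hit
28 -> hit
89 -> hit
19 -> hit
41 -> miss, evict 19, frames {89,28,52,41}
28 -> hit
41 -> hit
52 -> hit
89 -> hit
28 -> hit
52 -> hit
Page faults: 7.

7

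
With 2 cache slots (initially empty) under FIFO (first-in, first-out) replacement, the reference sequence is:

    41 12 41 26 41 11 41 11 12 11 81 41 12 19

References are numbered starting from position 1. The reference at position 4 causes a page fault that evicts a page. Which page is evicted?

41

pos 1: 41: fault, frames {41}
pos 2: 12: fault, frames {41,12}
pos 3: 41: hit
pos 4: 26: fault, evict 41, frames {12,26}
At position 4, page 41 is evicted.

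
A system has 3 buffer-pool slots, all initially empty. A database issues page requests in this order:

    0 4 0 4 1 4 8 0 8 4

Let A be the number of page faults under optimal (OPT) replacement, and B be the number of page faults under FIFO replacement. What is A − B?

-2

Under OPT: F F . . F . F . . . → 4 faults.
Under FIFO: F F . . F . F F . F → 6 faults.
A − B = 4 − 6 = -2.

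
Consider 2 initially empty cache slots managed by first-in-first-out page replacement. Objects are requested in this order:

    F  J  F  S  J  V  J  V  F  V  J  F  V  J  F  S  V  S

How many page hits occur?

4

F → fault, frames [F]
J → fault, frames [F, J]
F → hit
S → fault, evict F, frames [J, S]
J → hit
V → fault, evict J, frames [S, V]
J → fault, evict S, frames [V, J]
V → hit
F → fault, evict V, frames [J, F]
V → fault, evict J, frames [F, V]
J → fault, evict F, frames [V, J]
F → fault, evict V, frames [J, F]
V → fault, evict J, frames [F, V]
J → fault, evict F, frames [V, J]
F → fault, evict V, frames [J, F]
S → fault, evict J, frames [F, S]
V → fault, evict F, frames [S, V]
S → hit
Hits: 4.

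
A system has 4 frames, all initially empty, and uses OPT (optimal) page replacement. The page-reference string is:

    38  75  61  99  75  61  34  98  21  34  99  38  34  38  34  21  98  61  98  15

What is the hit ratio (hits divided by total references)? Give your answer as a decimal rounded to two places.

0.50

38 -> fault, frames (38)
75 -> fault, frames (38 75)
61 -> fault, frames (38 75 61)
99 -> fault, frames (38 75 61 99)
75 -> hit
61 -> hit
34 -> fault, evict 75, frames (38 61 99 34)
98 -> fault, evict 61, frames (38 99 34 98)
21 -> fault, evict 98, frames (38 99 34 21)
34 -> hit
99 -> hit
38 -> hit
34 -> hit
38 -> hit
34 -> hit
21 -> hit
98 -> fault, evict 21, frames (38 99 34 98)
61 -> fault, evict 34, frames (38 99 98 61)
98 -> hit
15 -> fault, evict 61, frames (38 99 98 15)
Hits: 10 of 20 references → 10/20 = 0.5000.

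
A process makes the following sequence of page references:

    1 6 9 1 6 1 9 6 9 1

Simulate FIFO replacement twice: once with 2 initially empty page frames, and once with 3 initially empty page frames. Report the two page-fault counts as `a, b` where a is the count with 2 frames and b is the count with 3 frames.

2 frames: F F F F F . F . . F → 7 faults.
3 frames: F F F . . . . . . . → 3 faults.
3 < 7: adding a frame reduced faults, as is typical.

7, 3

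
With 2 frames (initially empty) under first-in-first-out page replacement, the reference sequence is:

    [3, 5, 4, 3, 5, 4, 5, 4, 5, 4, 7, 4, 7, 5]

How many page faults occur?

3: fault, frames {3}
5: fault, frames {3,5}
4: fault, evict 3, frames {5,4}
3: fault, evict 5, frames {4,3}
5: fault, evict 4, frames {3,5}
4: fault, evict 3, frames {5,4}
5: hit
4: hit
5: hit
4: hit
7: fault, evict 5, frames {4,7}
4: hit
7: hit
5: fault, evict 4, frames {7,5}
Page faults: 8.

8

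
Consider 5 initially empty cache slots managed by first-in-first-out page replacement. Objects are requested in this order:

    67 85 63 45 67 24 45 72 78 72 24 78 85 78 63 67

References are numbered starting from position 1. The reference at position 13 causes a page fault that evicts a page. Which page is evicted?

63

pos 1: 67 -> fault, frames {67}
pos 2: 85 -> fault, frames {67,85}
pos 3: 63 -> fault, frames {67,85,63}
pos 4: 45 -> fault, frames {67,85,63,45}
pos 5: 67 -> hit
pos 6: 24 -> fault, frames {67,85,63,45,24}
pos 7: 45 -> hit
pos 8: 72 -> fault, evict 67, frames {85,63,45,24,72}
pos 9: 78 -> fault, evict 85, frames {63,45,24,72,78}
pos 10: 72 -> hit
pos 11: 24 -> hit
pos 12: 78 -> hit
pos 13: 85 -> fault, evict 63, frames {45,24,72,78,85}
At position 13, page 63 is evicted.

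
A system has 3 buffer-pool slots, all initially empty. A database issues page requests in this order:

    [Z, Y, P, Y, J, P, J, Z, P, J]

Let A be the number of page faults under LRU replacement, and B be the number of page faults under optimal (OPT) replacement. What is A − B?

1

Under LRU: F F F . F . . F . . → 5 faults.
Under OPT: F F F . F . . . . . → 4 faults.
A − B = 5 − 4 = 1.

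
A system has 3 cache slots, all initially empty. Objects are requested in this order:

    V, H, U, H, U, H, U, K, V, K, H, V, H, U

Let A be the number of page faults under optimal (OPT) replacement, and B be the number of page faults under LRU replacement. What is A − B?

-2

Under OPT: F F F . . . . F . . . . . F → 5 faults.
Under LRU: F F F . . . . F F . F . . F → 7 faults.
A − B = 5 − 7 = -2.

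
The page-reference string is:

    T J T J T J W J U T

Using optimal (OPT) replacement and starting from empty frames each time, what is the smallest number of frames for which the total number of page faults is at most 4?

3

f=1: 10 faults
f=2: 5 faults
f=3: 4 faults
f=4: 4 faults
Smallest f with faults ≤ 4 is 3.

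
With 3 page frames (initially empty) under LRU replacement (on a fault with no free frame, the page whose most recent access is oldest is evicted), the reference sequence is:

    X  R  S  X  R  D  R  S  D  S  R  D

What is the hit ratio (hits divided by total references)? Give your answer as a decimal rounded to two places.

0.58

X -> fault, frames (X)
R -> fault, frames (X R)
S -> fault, frames (X R S)
X -> hit
R -> hit
D -> fault, evict S, frames (X R D)
R -> hit
S -> fault, evict X, frames (D R S)
D -> hit
S -> hit
R -> hit
D -> hit
Hits: 7 of 12 references → 7/12 = 0.5833.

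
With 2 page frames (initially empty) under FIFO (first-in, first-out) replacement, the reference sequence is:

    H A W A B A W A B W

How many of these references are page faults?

7

H: fault, frames {H}
A: fault, frames {H,A}
W: fault, evict H, frames {A,W}
A: hit
B: fault, evict A, frames {W,B}
A: fault, evict W, frames {B,A}
W: fault, evict B, frames {A,W}
A: hit
B: fault, evict A, frames {W,B}
W: hit
Page faults: 7.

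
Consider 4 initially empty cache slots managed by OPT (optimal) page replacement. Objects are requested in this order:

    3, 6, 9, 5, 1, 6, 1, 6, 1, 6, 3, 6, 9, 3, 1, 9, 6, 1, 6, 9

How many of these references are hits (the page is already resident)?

3 → miss, frames (3)
6 → miss, frames (3 6)
9 → miss, frames (3 6 9)
5 → miss, frames (3 6 9 5)
1 → miss, evict 5, frames (3 6 9 1)
6 → hit
1 → hit
6 → hit
1 → hit
6 → hit
3 → hit
6 → hit
9 → hit
3 → hit
1 → hit
9 → hit
6 → hit
1 → hit
6 → hit
9 → hit
Hits: 15.

15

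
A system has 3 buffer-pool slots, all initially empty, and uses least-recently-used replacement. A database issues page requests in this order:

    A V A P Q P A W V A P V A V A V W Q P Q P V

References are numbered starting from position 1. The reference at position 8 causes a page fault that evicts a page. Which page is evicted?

Q

pos 1: A -> fault, frames {A}
pos 2: V -> fault, frames {A,V}
pos 3: A -> hit
pos 4: P -> fault, frames {V,A,P}
pos 5: Q -> fault, evict V, frames {A,P,Q}
pos 6: P -> hit
pos 7: A -> hit
pos 8: W -> fault, evict Q, frames {P,A,W}
At position 8, page Q is evicted.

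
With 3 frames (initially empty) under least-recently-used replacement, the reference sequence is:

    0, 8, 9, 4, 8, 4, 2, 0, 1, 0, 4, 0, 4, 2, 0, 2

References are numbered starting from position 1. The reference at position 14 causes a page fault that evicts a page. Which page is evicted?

1

pos 1: 0 -> miss, frames [0]
pos 2: 8 -> miss, frames [0, 8]
pos 3: 9 -> miss, frames [0, 8, 9]
pos 4: 4 -> miss, evict 0, frames [8, 9, 4]
pos 5: 8 -> hit
pos 6: 4 -> hit
pos 7: 2 -> miss, evict 9, frames [8, 4, 2]
pos 8: 0 -> miss, evict 8, frames [4, 2, 0]
pos 9: 1 -> miss, evict 4, frames [2, 0, 1]
pos 10: 0 -> hit
pos 11: 4 -> miss, evict 2, frames [1, 0, 4]
pos 12: 0 -> hit
pos 13: 4 -> hit
pos 14: 2 -> miss, evict 1, frames [0, 4, 2]
At position 14, page 1 is evicted.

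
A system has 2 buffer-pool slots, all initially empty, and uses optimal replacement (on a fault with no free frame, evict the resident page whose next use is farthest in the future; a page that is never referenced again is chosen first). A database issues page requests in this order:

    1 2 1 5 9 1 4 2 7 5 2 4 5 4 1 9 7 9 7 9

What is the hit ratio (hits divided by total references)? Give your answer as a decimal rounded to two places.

0.40

1: miss, frames {1}
2: miss, frames {1,2}
1: hit
5: miss, evict 2, frames {1,5}
9: miss, evict 5, frames {1,9}
1: hit
4: miss, evict 9, frames {1,4}
2: miss, evict 1, frames {4,2}
7: miss, evict 4, frames {2,7}
5: miss, evict 7, frames {2,5}
2: hit
4: miss, evict 2, frames {5,4}
5: hit
4: hit
1: miss, evict 4, frames {5,1}
9: miss, evict 1, frames {5,9}
7: miss, evict 5, frames {9,7}
9: hit
7: hit
9: hit
Hits: 8 of 20 references → 8/20 = 0.4000.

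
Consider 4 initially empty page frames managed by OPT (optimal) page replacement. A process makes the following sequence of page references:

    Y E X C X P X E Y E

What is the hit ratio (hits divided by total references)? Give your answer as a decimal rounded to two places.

0.50

Y: fault, frames {Y}
E: fault, frames {Y,E}
X: fault, frames {Y,E,X}
C: fault, frames {Y,E,X,C}
X: hit
P: fault, evict C, frames {Y,E,X,P}
X: hit
E: hit
Y: hit
E: hit
Hits: 5 of 10 references → 5/10 = 0.5000.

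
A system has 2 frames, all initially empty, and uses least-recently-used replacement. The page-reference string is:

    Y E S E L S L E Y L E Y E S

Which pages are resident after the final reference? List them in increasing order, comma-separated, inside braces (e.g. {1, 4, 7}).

Y: miss, frames [Y]
E: miss, frames [Y, E]
S: miss, evict Y, frames [E, S]
E: hit
L: miss, evict S, frames [E, L]
S: miss, evict E, frames [L, S]
L: hit
E: miss, evict S, frames [L, E]
Y: miss, evict L, frames [E, Y]
L: miss, evict E, frames [Y, L]
E: miss, evict Y, frames [L, E]
Y: miss, evict L, frames [E, Y]
E: hit
S: miss, evict Y, frames [E, S]

{E, S}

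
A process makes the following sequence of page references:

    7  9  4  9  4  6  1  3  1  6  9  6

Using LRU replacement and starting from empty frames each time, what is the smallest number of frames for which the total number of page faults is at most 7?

3

f=1: 12 faults
f=2: 8 faults
f=3: 7 faults
f=4: 7 faults
f=5: 6 faults
f=6: 6 faults
Smallest f with faults ≤ 7 is 3.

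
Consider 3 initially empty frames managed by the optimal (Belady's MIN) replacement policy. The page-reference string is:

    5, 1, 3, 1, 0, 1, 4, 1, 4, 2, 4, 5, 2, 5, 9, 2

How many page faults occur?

5: miss, frames {5}
1: miss, frames {5,1}
3: miss, frames {5,1,3}
1: hit
0: miss, evict 3, frames {5,1,0}
1: hit
4: miss, evict 0, frames {5,1,4}
1: hit
4: hit
2: miss, evict 1, frames {5,4,2}
4: hit
5: hit
2: hit
5: hit
9: miss, evict 4, frames {5,2,9}
2: hit
Page faults: 7.

7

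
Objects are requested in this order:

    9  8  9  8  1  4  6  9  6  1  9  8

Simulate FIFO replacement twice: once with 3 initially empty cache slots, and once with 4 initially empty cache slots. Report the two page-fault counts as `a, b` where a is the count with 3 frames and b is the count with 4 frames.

8, 7

3 frames: F F . . F F F F . F . F → 8 faults.
4 frames: F F . . F F F F . . . F → 7 faults.
7 < 8: adding a frame reduced faults, as is typical.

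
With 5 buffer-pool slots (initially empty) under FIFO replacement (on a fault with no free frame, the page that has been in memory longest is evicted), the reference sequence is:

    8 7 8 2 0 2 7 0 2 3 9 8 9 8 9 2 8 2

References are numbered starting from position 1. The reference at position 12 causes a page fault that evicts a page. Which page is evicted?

pos 1: 8: fault, frames [8]
pos 2: 7: fault, frames [8, 7]
pos 3: 8: hit
pos 4: 2: fault, frames [8, 7, 2]
pos 5: 0: fault, frames [8, 7, 2, 0]
pos 6: 2: hit
pos 7: 7: hit
pos 8: 0: hit
pos 9: 2: hit
pos 10: 3: fault, frames [8, 7, 2, 0, 3]
pos 11: 9: fault, evict 8, frames [7, 2, 0, 3, 9]
pos 12: 8: fault, evict 7, frames [2, 0, 3, 9, 8]
At position 12, page 7 is evicted.

7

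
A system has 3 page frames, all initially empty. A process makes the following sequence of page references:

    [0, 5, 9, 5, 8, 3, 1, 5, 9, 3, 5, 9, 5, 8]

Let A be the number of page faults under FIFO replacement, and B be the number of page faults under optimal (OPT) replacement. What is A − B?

2

Under FIFO: F F F . F F F F F F . . . F → 10 faults.
Under OPT: F F F . F F F . . F . . . F → 8 faults.
A − B = 10 − 8 = 2.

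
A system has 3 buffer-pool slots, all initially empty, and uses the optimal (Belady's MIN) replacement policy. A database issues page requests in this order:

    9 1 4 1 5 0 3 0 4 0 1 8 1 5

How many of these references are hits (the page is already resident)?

5

9 → fault, frames [9]
1 → fault, frames [9, 1]
4 → fault, frames [9, 1, 4]
1 → hit
5 → fault, evict 9, frames [1, 4, 5]
0 → fault, evict 5, frames [1, 4, 0]
3 → fault, evict 1, frames [4, 0, 3]
0 → hit
4 → hit
0 → hit
1 → fault, evict 3, frames [4, 0, 1]
8 → fault, evict 0, frames [4, 1, 8]
1 → hit
5 → fault, evict 8, frames [4, 1, 5]
Hits: 5.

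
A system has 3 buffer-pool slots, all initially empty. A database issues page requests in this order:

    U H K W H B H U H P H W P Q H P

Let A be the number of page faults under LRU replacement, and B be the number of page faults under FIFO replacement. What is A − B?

-2

Under LRU: F F F F . F . F . F . F . F F . → 10 faults.
Under FIFO: F F F F . F F F . F . F . F F F → 12 faults.
A − B = 10 − 12 = -2.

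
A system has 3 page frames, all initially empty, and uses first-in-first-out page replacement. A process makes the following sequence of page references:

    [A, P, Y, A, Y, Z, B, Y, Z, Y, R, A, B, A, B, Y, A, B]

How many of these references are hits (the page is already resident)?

9

A → fault, frames [A]
P → fault, frames [A, P]
Y → fault, frames [A, P, Y]
A → hit
Y → hit
Z → fault, evict A, frames [P, Y, Z]
B → fault, evict P, frames [Y, Z, B]
Y → hit
Z → hit
Y → hit
R → fault, evict Y, frames [Z, B, R]
A → fault, evict Z, frames [B, R, A]
B → hit
A → hit
B → hit
Y → fault, evict B, frames [R, A, Y]
A → hit
B → fault, evict R, frames [A, Y, B]
Hits: 9.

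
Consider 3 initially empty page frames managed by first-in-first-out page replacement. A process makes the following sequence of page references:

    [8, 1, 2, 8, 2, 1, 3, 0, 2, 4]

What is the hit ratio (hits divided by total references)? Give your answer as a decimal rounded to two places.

0.40

8: miss, frames [8]
1: miss, frames [8, 1]
2: miss, frames [8, 1, 2]
8: hit
2: hit
1: hit
3: miss, evict 8, frames [1, 2, 3]
0: miss, evict 1, frames [2, 3, 0]
2: hit
4: miss, evict 2, frames [3, 0, 4]
Hits: 4 of 10 references → 4/10 = 0.4000.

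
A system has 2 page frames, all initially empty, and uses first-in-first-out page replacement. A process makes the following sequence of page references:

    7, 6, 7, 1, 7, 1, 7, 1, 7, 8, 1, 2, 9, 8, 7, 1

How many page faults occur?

7: fault, frames [7]
6: fault, frames [7, 6]
7: hit
1: fault, evict 7, frames [6, 1]
7: fault, evict 6, frames [1, 7]
1: hit
7: hit
1: hit
7: hit
8: fault, evict 1, frames [7, 8]
1: fault, evict 7, frames [8, 1]
2: fault, evict 8, frames [1, 2]
9: fault, evict 1, frames [2, 9]
8: fault, evict 2, frames [9, 8]
7: fault, evict 9, frames [8, 7]
1: fault, evict 8, frames [7, 1]
Page faults: 11.

11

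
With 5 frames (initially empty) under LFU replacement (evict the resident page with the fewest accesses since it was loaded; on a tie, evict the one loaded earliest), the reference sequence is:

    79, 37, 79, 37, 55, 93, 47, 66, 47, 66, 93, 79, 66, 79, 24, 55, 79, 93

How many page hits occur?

10

79: miss, frames [79]
37: miss, frames [79, 37]
79: hit
37: hit
55: miss, frames [79, 37, 55]
93: miss, frames [79, 37, 55, 93]
47: miss, frames [79, 37, 55, 93, 47]
66: miss, evict 55, frames [79, 37, 93, 47, 66]
47: hit
66: hit
93: hit
79: hit
66: hit
79: hit
24: miss, evict 37, frames [79, 93, 47, 66, 24]
55: miss, evict 24, frames [79, 93, 47, 66, 55]
79: hit
93: hit
Hits: 10.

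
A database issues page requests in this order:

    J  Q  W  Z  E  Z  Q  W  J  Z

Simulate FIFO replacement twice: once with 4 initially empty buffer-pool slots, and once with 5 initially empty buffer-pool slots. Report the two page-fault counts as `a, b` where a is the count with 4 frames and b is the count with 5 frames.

4 frames: F F F F F . . . F . → 6 faults.
5 frames: F F F F F . . . . . → 5 faults.
5 < 6: adding a frame reduced faults, as is typical.

6, 5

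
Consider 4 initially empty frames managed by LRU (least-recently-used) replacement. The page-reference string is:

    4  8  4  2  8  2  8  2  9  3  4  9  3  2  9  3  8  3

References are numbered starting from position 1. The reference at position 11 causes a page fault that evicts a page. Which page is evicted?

pos 1: 4: miss, frames {4}
pos 2: 8: miss, frames {4,8}
pos 3: 4: hit
pos 4: 2: miss, frames {8,4,2}
pos 5: 8: hit
pos 6: 2: hit
pos 7: 8: hit
pos 8: 2: hit
pos 9: 9: miss, frames {4,8,2,9}
pos 10: 3: miss, evict 4, frames {8,2,9,3}
pos 11: 4: miss, evict 8, frames {2,9,3,4}
At position 11, page 8 is evicted.

8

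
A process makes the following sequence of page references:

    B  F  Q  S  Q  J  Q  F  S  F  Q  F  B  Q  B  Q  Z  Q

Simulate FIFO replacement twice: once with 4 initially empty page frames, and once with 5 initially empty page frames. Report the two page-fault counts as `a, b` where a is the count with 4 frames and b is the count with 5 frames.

8, 6

4 frames: F F F F . F . . . . . . F . . . F F → 8 faults.
5 frames: F F F F . F . . . . . . . . . . F . → 6 faults.
6 < 8: adding a frame reduced faults, as is typical.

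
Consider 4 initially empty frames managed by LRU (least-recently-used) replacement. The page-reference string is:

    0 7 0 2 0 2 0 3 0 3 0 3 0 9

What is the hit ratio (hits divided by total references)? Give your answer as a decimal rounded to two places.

0.64

0: fault, frames (0)
7: fault, frames (0 7)
0: hit
2: fault, frames (7 0 2)
0: hit
2: hit
0: hit
3: fault, frames (7 2 0 3)
0: hit
3: hit
0: hit
3: hit
0: hit
9: fault, evict 7, frames (2 3 0 9)
Hits: 9 of 14 references → 9/14 = 0.6429.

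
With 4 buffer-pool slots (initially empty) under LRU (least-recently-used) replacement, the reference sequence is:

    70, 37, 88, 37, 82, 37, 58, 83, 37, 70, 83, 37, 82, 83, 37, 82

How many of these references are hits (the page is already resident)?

8

70: miss, frames (70)
37: miss, frames (70 37)
88: miss, frames (70 37 88)
37: hit
82: miss, frames (70 88 37 82)
37: hit
58: miss, evict 70, frames (88 82 37 58)
83: miss, evict 88, frames (82 37 58 83)
37: hit
70: miss, evict 82, frames (58 83 37 70)
83: hit
37: hit
82: miss, evict 58, frames (70 83 37 82)
83: hit
37: hit
82: hit
Hits: 8.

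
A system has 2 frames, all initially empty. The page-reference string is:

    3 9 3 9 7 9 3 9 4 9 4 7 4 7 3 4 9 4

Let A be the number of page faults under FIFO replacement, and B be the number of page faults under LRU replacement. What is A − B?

1

Under FIFO: F F . . F . F F F . . F . . F F F . → 10 faults.
Under LRU: F F . . F . F . F . . F . . F F F . → 9 faults.
A − B = 10 − 9 = 1.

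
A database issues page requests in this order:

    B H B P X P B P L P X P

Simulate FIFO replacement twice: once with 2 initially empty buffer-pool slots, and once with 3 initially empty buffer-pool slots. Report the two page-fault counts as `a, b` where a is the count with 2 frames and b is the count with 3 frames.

9, 8

2 frames: F F . F F . F F F . F F → 9 faults.
3 frames: F F . F F . F . F F F . → 8 faults.
8 < 9: adding a frame reduced faults, as is typical.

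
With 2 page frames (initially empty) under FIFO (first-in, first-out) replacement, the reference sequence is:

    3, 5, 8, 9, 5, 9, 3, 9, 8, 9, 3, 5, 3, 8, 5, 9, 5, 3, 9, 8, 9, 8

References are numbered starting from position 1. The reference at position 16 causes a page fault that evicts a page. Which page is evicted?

pos 1: 3 -> miss, frames {3}
pos 2: 5 -> miss, frames {3,5}
pos 3: 8 -> miss, evict 3, frames {5,8}
pos 4: 9 -> miss, evict 5, frames {8,9}
pos 5: 5 -> miss, evict 8, frames {9,5}
pos 6: 9 -> hit
pos 7: 3 -> miss, evict 9, frames {5,3}
pos 8: 9 -> miss, evict 5, frames {3,9}
pos 9: 8 -> miss, evict 3, frames {9,8}
pos 10: 9 -> hit
pos 11: 3 -> miss, evict 9, frames {8,3}
pos 12: 5 -> miss, evict 8, frames {3,5}
pos 13: 3 -> hit
pos 14: 8 -> miss, evict 3, frames {5,8}
pos 15: 5 -> hit
pos 16: 9 -> miss, evict 5, frames {8,9}
At position 16, page 5 is evicted.

5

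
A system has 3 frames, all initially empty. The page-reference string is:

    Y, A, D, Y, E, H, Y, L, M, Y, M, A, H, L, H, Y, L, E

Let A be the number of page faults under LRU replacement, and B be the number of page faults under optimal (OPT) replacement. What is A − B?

Under LRU: F F F . F F . F F . . F F F . F . F → 12 faults.
Under OPT: F F F . F F . F F . . . F F . . . F → 10 faults.
A − B = 12 − 10 = 2.

2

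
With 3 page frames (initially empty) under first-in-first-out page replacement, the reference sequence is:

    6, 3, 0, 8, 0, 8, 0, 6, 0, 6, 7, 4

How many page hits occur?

5

6 → miss, frames (6)
3 → miss, frames (6 3)
0 → miss, frames (6 3 0)
8 → miss, evict 6, frames (3 0 8)
0 → hit
8 → hit
0 → hit
6 → miss, evict 3, frames (0 8 6)
0 → hit
6 → hit
7 → miss, evict 0, frames (8 6 7)
4 → miss, evict 8, frames (6 7 4)
Hits: 5.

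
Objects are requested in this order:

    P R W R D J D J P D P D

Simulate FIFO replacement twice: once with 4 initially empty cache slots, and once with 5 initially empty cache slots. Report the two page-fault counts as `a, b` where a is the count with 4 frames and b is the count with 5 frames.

6, 5

4 frames: F F F . F F . . F . . . → 6 faults.
5 frames: F F F . F F . . . . . . → 5 faults.
5 < 6: adding a frame reduced faults, as is typical.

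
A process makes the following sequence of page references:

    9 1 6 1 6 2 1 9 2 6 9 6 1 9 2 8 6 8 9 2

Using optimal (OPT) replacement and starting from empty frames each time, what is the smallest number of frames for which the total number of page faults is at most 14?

2

f=1: 20 faults
f=2: 12 faults
f=3: 8 faults
f=4: 5 faults
f=5: 5 faults
Smallest f with faults ≤ 14 is 2.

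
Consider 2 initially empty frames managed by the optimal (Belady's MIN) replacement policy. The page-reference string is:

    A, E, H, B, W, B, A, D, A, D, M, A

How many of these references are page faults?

8

A → miss, frames [A]
E → miss, frames [A, E]
H → miss, evict E, frames [A, H]
B → miss, evict H, frames [A, B]
W → miss, evict A, frames [B, W]
B → hit
A → miss, evict W, frames [B, A]
D → miss, evict B, frames [A, D]
A → hit
D → hit
M → miss, evict D, frames [A, M]
A → hit
Page faults: 8.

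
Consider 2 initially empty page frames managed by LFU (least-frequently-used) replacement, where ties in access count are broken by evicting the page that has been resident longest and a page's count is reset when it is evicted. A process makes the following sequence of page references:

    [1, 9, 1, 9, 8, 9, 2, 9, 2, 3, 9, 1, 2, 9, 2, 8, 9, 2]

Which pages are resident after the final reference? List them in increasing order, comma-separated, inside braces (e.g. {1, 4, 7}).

{2, 9}

1: fault, frames (1)
9: fault, frames (1 9)
1: hit
9: hit
8: fault, evict 1, frames (9 8)
9: hit
2: fault, evict 8, frames (9 2)
9: hit
2: hit
3: fault, evict 2, frames (9 3)
9: hit
1: fault, evict 3, frames (9 1)
2: fault, evict 1, frames (9 2)
9: hit
2: hit
8: fault, evict 2, frames (9 8)
9: hit
2: fault, evict 8, frames (9 2)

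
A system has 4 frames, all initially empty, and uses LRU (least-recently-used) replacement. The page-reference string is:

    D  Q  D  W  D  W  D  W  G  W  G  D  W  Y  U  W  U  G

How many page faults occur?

D -> miss, frames (D)
Q -> miss, frames (D Q)
D -> hit
W -> miss, frames (Q D W)
D -> hit
W -> hit
D -> hit
W -> hit
G -> miss, frames (Q D W G)
W -> hit
G -> hit
D -> hit
W -> hit
Y -> miss, evict Q, frames (G D W Y)
U -> miss, evict G, frames (D W Y U)
W -> hit
U -> hit
G -> miss, evict D, frames (Y W U G)
Page faults: 7.

7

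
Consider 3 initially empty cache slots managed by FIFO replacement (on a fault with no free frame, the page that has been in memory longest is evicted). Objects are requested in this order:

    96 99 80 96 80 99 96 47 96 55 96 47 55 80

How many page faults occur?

7

96: fault, frames {96}
99: fault, frames {96,99}
80: fault, frames {96,99,80}
96: hit
80: hit
99: hit
96: hit
47: fault, evict 96, frames {99,80,47}
96: fault, evict 99, frames {80,47,96}
55: fault, evict 80, frames {47,96,55}
96: hit
47: hit
55: hit
80: fault, evict 47, frames {96,55,80}
Page faults: 7.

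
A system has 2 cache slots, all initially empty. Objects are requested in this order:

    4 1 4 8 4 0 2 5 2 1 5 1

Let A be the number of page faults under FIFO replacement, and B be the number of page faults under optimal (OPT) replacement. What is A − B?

1

Under FIFO: F F . F F F F F . F . . → 8 faults.
Under OPT: F F . F . F F F . F . . → 7 faults.
A − B = 8 − 7 = 1.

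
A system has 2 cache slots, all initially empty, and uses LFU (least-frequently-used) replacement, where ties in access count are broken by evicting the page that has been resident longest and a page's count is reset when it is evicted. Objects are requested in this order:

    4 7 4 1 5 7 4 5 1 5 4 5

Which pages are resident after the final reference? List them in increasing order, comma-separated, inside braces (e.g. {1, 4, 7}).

4 → fault, frames [4]
7 → fault, frames [4, 7]
4 → hit
1 → fault, evict 7, frames [4, 1]
5 → fault, evict 1, frames [4, 5]
7 → fault, evict 5, frames [4, 7]
4 → hit
5 → fault, evict 7, frames [4, 5]
1 → fault, evict 5, frames [4, 1]
5 → fault, evict 1, frames [4, 5]
4 → hit
5 → hit

{4, 5}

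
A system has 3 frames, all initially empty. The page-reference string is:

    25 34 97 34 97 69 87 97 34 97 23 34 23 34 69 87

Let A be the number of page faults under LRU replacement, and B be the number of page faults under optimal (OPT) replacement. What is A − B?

Under LRU: F F F . . F F . F . F . . . F F → 9 faults.
Under OPT: F F F . . F F . . . F . . . F . → 7 faults.
A − B = 9 − 7 = 2.

2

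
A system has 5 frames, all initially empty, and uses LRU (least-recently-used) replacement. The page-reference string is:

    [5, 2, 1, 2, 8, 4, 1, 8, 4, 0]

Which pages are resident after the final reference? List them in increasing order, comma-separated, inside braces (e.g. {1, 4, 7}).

{0, 1, 2, 4, 8}

5 -> fault, frames (5)
2 -> fault, frames (5 2)
1 -> fault, frames (5 2 1)
2 -> hit
8 -> fault, frames (5 1 2 8)
4 -> fault, frames (5 1 2 8 4)
1 -> hit
8 -> hit
4 -> hit
0 -> fault, evict 5, frames (2 1 8 4 0)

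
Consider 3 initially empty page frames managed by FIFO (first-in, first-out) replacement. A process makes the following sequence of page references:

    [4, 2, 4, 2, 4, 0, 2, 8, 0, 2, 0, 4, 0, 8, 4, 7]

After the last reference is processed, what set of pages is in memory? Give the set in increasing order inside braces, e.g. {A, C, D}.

{4, 7, 8}

4: miss, frames [4]
2: miss, frames [4, 2]
4: hit
2: hit
4: hit
0: miss, frames [4, 2, 0]
2: hit
8: miss, evict 4, frames [2, 0, 8]
0: hit
2: hit
0: hit
4: miss, evict 2, frames [0, 8, 4]
0: hit
8: hit
4: hit
7: miss, evict 0, frames [8, 4, 7]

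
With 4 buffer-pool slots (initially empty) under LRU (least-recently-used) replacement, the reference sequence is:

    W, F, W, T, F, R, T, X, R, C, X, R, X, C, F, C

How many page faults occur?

7

W -> fault, frames [W]
F -> fault, frames [W, F]
W -> hit
T -> fault, frames [F, W, T]
F -> hit
R -> fault, frames [W, T, F, R]
T -> hit
X -> fault, evict W, frames [F, R, T, X]
R -> hit
C -> fault, evict F, frames [T, X, R, C]
X -> hit
R -> hit
X -> hit
C -> hit
F -> fault, evict T, frames [R, X, C, F]
C -> hit
Page faults: 7.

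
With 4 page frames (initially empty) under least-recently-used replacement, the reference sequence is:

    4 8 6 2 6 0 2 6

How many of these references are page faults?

5

4 → miss, frames (4)
8 → miss, frames (4 8)
6 → miss, frames (4 8 6)
2 → miss, frames (4 8 6 2)
6 → hit
0 → miss, evict 4, frames (8 2 6 0)
2 → hit
6 → hit
Page faults: 5.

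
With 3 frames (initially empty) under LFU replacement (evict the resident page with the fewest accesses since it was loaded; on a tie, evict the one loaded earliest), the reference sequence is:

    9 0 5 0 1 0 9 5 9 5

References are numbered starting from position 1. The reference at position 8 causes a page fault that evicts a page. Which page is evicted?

1

pos 1: 9 -> miss, frames (9)
pos 2: 0 -> miss, frames (9 0)
pos 3: 5 -> miss, frames (9 0 5)
pos 4: 0 -> hit
pos 5: 1 -> miss, evict 9, frames (0 5 1)
pos 6: 0 -> hit
pos 7: 9 -> miss, evict 5, frames (0 1 9)
pos 8: 5 -> miss, evict 1, frames (0 9 5)
At position 8, page 1 is evicted.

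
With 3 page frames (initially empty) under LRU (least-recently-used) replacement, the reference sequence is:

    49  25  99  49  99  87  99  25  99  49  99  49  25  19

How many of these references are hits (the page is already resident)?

7

49 -> fault, frames {49}
25 -> fault, frames {49,25}
99 -> fault, frames {49,25,99}
49 -> hit
99 -> hit
87 -> fault, evict 25, frames {49,99,87}
99 -> hit
25 -> fault, evict 49, frames {87,99,25}
99 -> hit
49 -> fault, evict 87, frames {25,99,49}
99 -> hit
49 -> hit
25 -> hit
19 -> fault, evict 99, frames {49,25,19}
Hits: 7.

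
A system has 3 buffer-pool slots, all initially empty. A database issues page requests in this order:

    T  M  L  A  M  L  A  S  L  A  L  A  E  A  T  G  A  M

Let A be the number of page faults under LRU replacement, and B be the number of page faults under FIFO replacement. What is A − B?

-1

Under LRU: F F F F . . . F . . . . F . F F . F → 9 faults.
Under FIFO: F F F F . . . F . . . . F . F F F F → 10 faults.
A − B = 9 − 10 = -1.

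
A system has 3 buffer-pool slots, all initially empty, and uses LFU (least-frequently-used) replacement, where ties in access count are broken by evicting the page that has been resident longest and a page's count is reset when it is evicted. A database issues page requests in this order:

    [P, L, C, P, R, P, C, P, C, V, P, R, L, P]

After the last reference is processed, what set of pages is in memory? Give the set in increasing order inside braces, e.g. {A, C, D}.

P -> fault, frames {P}
L -> fault, frames {P,L}
C -> fault, frames {P,L,C}
P -> hit
R -> fault, evict L, frames {P,C,R}
P -> hit
C -> hit
P -> hit
C -> hit
V -> fault, evict R, frames {P,C,V}
P -> hit
R -> fault, evict V, frames {P,C,R}
L -> fault, evict R, frames {P,C,L}
P -> hit

{C, L, P}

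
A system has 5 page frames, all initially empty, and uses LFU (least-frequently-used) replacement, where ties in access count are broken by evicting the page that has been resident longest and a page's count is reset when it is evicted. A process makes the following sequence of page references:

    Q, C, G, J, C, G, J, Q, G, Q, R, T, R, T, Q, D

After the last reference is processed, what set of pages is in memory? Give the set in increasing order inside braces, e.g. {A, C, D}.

Q → fault, frames [Q]
C → fault, frames [Q, C]
G → fault, frames [Q, C, G]
J → fault, frames [Q, C, G, J]
C → hit
G → hit
J → hit
Q → hit
G → hit
Q → hit
R → fault, frames [Q, C, G, J, R]
T → fault, evict R, frames [Q, C, G, J, T]
R → fault, evict T, frames [Q, C, G, J, R]
T → fault, evict R, frames [Q, C, G, J, T]
Q → hit
D → fault, evict T, frames [Q, C, G, J, D]

{C, D, G, J, Q}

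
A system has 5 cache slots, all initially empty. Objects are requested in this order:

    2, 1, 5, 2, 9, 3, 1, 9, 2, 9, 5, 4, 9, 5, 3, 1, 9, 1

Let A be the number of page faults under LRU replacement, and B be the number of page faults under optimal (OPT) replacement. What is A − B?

2

Under LRU: F F F . F F . . . . . F . . F F . . → 8 faults.
Under OPT: F F F . F F . . . . . F . . . . . . → 6 faults.
A − B = 8 − 6 = 2.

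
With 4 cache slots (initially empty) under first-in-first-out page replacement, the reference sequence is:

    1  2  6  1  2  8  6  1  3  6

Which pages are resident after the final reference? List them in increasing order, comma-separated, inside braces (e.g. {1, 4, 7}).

{2, 3, 6, 8}

1 → fault, frames {1}
2 → fault, frames {1,2}
6 → fault, frames {1,2,6}
1 → hit
2 → hit
8 → fault, frames {1,2,6,8}
6 → hit
1 → hit
3 → fault, evict 1, frames {2,6,8,3}
6 → hit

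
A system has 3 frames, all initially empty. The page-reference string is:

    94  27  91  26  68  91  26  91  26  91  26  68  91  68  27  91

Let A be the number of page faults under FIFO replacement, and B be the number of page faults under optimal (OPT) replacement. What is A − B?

1

Under FIFO: F F F F F . . . . . . . . . F F → 7 faults.
Under OPT: F F F F F . . . . . . . . . F . → 6 faults.
A − B = 7 − 6 = 1.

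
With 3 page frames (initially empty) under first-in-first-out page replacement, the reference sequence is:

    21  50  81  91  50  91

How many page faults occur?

4

21 → fault, frames {21}
50 → fault, frames {21,50}
81 → fault, frames {21,50,81}
91 → fault, evict 21, frames {50,81,91}
50 → hit
91 → hit
Page faults: 4.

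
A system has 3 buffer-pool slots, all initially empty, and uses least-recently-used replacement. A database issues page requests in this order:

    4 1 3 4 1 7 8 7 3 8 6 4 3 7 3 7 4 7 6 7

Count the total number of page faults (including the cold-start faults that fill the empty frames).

11

4: miss, frames [4]
1: miss, frames [4, 1]
3: miss, frames [4, 1, 3]
4: hit
1: hit
7: miss, evict 3, frames [4, 1, 7]
8: miss, evict 4, frames [1, 7, 8]
7: hit
3: miss, evict 1, frames [8, 7, 3]
8: hit
6: miss, evict 7, frames [3, 8, 6]
4: miss, evict 3, frames [8, 6, 4]
3: miss, evict 8, frames [6, 4, 3]
7: miss, evict 6, frames [4, 3, 7]
3: hit
7: hit
4: hit
7: hit
6: miss, evict 3, frames [4, 7, 6]
7: hit
Page faults: 11.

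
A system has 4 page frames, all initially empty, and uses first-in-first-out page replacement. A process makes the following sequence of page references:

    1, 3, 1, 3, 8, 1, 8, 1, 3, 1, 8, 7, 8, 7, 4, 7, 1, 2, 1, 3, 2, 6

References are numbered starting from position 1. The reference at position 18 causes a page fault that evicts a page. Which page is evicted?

pos 1: 1 → miss, frames (1)
pos 2: 3 → miss, frames (1 3)
pos 3: 1 → hit
pos 4: 3 → hit
pos 5: 8 → miss, frames (1 3 8)
pos 6: 1 → hit
pos 7: 8 → hit
pos 8: 1 → hit
pos 9: 3 → hit
pos 10: 1 → hit
pos 11: 8 → hit
pos 12: 7 → miss, frames (1 3 8 7)
pos 13: 8 → hit
pos 14: 7 → hit
pos 15: 4 → miss, evict 1, frames (3 8 7 4)
pos 16: 7 → hit
pos 17: 1 → miss, evict 3, frames (8 7 4 1)
pos 18: 2 → miss, evict 8, frames (7 4 1 2)
At position 18, page 8 is evicted.

8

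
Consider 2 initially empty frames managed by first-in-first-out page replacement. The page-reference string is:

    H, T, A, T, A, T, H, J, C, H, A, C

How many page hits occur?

H -> fault, frames (H)
T -> fault, frames (H T)
A -> fault, evict H, frames (T A)
T -> hit
A -> hit
T -> hit
H -> fault, evict T, frames (A H)
J -> fault, evict A, frames (H J)
C -> fault, evict H, frames (J C)
H -> fault, evict J, frames (C H)
A -> fault, evict C, frames (H A)
C -> fault, evict H, frames (A C)
Hits: 3.

3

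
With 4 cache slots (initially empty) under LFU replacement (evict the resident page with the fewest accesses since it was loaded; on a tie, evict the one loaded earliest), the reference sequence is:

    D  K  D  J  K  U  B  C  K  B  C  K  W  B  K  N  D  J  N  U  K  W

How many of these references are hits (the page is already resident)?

D: miss, frames {D}
K: miss, frames {D,K}
D: hit
J: miss, frames {D,K,J}
K: hit
U: miss, frames {D,K,J,U}
B: miss, evict J, frames {D,K,U,B}
C: miss, evict U, frames {D,K,B,C}
K: hit
B: hit
C: hit
K: hit
W: miss, evict D, frames {K,B,C,W}
B: hit
K: hit
N: miss, evict W, frames {K,B,C,N}
D: miss, evict N, frames {K,B,C,D}
J: miss, evict D, frames {K,B,C,J}
N: miss, evict J, frames {K,B,C,N}
U: miss, evict N, frames {K,B,C,U}
K: hit
W: miss, evict U, frames {K,B,C,W}
Hits: 9.

9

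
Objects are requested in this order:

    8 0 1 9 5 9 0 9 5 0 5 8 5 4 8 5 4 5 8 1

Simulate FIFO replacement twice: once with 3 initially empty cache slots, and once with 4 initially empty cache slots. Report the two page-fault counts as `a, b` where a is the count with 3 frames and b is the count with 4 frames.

3 frames: F F F F F . F . . . . F . F . F . . . F → 10 faults.
4 frames: F F F F F . . . . . . F . F . . . . . F → 8 faults.
8 < 10: adding a frame reduced faults, as is typical.

10, 8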